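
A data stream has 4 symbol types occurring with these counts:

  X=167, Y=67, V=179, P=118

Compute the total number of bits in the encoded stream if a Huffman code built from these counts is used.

1062

Merge the two smallest weights repeatedly:
Y(67) + P(118) → 185
X(167) + V(179) → 346
185 + 346 → 531
Each symbol's bit-cost is frequency × depth; summing gives 1062 bits (equivalently 185 + 346 + 531).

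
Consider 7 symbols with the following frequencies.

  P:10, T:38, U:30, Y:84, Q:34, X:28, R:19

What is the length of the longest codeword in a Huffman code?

Merge the two lowest-weight nodes at each step:
merge P(10) and R(19): 29
merge X(28) and 29: 57
merge U(30) and Q(34): 64
merge T(38) and 57: 95
merge 64 and Y(84): 148
merge 95 and 148: 243
The rarest symbols sit at the bottom; the longest codeword is 4 bits.

4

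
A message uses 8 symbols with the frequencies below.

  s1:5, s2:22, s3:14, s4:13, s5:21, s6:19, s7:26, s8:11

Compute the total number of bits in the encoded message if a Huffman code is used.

Merge the two smallest weights repeatedly:
combine s1(5), s8(11) → 16
combine s4(13), s3(14) → 27
combine 16, s6(19) → 35
combine s5(21), s2(22) → 43
combine s7(26), 27 → 53
combine 35, 43 → 78
combine 53, 78 → 131
Total encoded bits = sum of merged weights = 16 + 27 + 35 + 43 + 53 + 78 + 131 = 383.

383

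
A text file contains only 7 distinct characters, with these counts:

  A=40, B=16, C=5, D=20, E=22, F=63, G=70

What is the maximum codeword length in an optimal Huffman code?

4

Merge the two lowest-weight nodes at each step:
C(5) + B(16) → 21
D(20) + 21 → 41
E(22) + A(40) → 62
41 + 62 → 103
F(63) + G(70) → 133
103 + 133 → 236
The first pair merged (C, B) ends up deepest, at depth 4.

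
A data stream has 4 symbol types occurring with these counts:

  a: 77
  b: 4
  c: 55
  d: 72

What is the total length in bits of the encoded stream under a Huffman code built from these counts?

398

Greedily combine the two least-frequent nodes:
b(4) + c(55) → 59
59 + d(72) → 131
a(77) + 131 → 208
Total encoded bits = sum of merged weights = 59 + 131 + 208 = 398.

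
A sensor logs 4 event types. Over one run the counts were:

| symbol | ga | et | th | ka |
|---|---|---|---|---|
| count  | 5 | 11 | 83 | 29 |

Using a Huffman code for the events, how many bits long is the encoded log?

Greedily combine the two least-frequent nodes:
combine ga(5), et(11) → 16
combine 16, ka(29) → 45
combine 45, th(83) → 128
Each symbol's bit-cost is frequency × depth; summing gives 189 bits (equivalently 16 + 45 + 128).

189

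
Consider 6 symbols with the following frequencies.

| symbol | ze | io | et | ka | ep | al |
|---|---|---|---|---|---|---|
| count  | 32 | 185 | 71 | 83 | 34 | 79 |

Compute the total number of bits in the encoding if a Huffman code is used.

Build the Huffman tree bottom-up:
combine ze(32), ep(34) → 66
combine 66, et(71) → 137
combine al(79), ka(83) → 162
combine 137, 162 → 299
combine io(185), 299 → 484
The encoded length is the sum of every internal node's weight: 66 + 137 + 162 + 299 + 484 = 1148 bits.

1148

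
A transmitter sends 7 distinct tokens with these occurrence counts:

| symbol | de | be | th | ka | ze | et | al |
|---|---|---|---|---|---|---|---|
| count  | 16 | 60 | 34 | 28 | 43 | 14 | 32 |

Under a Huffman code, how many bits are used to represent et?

Build the tree from the bottom:
merge et(14) and de(16): 30
merge ka(28) and 30: 58
merge al(32) and th(34): 66
merge ze(43) and 58: 101
merge be(60) and 66: 126
merge 101 and 126: 227
et's leaf is at depth 4, giving a 4-bit codeword.

4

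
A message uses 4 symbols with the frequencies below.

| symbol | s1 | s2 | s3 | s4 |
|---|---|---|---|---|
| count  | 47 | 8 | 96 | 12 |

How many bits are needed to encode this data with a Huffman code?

250

Greedily combine the two least-frequent nodes:
s2(8) + s4(12) → 20
20 + s1(47) → 67
67 + s3(96) → 163
Total encoded bits = sum of merged weights = 20 + 67 + 163 = 250.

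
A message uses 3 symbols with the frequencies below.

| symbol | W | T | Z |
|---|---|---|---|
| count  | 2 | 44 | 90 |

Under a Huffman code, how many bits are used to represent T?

2

Repeatedly merge the two smallest:
W(2) + T(44) → 46
46 + Z(90) → 136
T's leaf is at depth 2, giving a 2-bit codeword.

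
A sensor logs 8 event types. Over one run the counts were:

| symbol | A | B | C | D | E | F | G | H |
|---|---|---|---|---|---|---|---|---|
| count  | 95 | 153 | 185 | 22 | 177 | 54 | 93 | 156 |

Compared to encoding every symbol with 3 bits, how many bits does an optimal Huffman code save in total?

Fixed-length: 3 bits × 935 symbols = 2805 bits.
Huffman merges:
merge D(22) and F(54): 76
merge 76 and G(93): 169
merge A(95) and B(153): 248
merge H(156) and 169: 325
merge E(177) and C(185): 362
merge 248 and 325: 573
merge 362 and 573: 935
Huffman total = 76 + 169 + 248 + 325 + 362 + 573 + 935 = 2688 bits.
Saving = 2805 − 2688 = 117 bits.

117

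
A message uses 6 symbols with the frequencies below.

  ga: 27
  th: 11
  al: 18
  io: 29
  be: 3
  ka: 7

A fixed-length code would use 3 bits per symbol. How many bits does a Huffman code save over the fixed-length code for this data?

Fixed-length: 3 bits × 95 symbols = 285 bits.
Huffman merges:
merge be(3) and ka(7): 10
merge 10 and th(11): 21
merge al(18) and 21: 39
merge ga(27) and io(29): 56
merge 39 and 56: 95
Huffman total = 10 + 21 + 39 + 56 + 95 = 221 bits.
Saving = 285 − 221 = 64 bits.

64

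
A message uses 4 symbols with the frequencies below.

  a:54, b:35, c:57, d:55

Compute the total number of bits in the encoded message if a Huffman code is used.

402

Merge the two smallest weights repeatedly:
merge b(35) and a(54): 89
merge d(55) and c(57): 112
merge 89 and 112: 201
The encoded length is the sum of every internal node's weight: 89 + 112 + 201 = 402 bits.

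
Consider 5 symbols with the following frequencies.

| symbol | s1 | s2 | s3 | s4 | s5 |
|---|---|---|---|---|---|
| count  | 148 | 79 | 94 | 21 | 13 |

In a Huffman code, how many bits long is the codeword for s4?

Build the tree from the bottom:
s5(13) + s4(21) → 34
34 + s2(79) → 113
s3(94) + 113 → 207
s1(148) + 207 → 355
The subtree containing s4 is merged 4 times, so code length = 4.

4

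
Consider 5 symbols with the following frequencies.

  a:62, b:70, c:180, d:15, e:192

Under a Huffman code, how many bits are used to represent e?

Huffman merges, smallest pair first:
merge d(15) and a(62): 77
merge b(70) and 77: 147
merge 147 and c(180): 327
merge e(192) and 327: 519
e is merged only at the final step, so code length = 1.

1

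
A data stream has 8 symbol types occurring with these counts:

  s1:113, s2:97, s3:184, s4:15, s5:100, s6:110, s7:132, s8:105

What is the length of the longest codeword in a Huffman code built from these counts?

4

Merge the two lowest-weight nodes at each step:
s4(15) + s2(97) → 112
s5(100) + s8(105) → 205
s6(110) + 112 → 222
s1(113) + s7(132) → 245
s3(184) + 205 → 389
222 + 245 → 467
389 + 467 → 856
The rarest symbols sit at the bottom; the longest codeword is 4 bits.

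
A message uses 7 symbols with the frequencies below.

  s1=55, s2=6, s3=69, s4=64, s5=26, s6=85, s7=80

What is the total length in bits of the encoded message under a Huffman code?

1022

Merge the two smallest weights repeatedly:
merge s2(6) and s5(26): 32
merge 32 and s1(55): 87
merge s4(64) and s3(69): 133
merge s7(80) and s6(85): 165
merge 87 and 133: 220
merge 165 and 220: 385
Total encoded bits = sum of merged weights = 32 + 87 + 133 + 165 + 220 + 385 = 1022.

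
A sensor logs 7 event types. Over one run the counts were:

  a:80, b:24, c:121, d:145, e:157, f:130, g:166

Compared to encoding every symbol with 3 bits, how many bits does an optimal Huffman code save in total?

219

Fixed-length: 3 bits × 823 symbols = 2469 bits.
Huffman merges:
combine b(24), a(80) → 104
combine 104, c(121) → 225
combine f(130), d(145) → 275
combine e(157), g(166) → 323
combine 225, 275 → 500
combine 323, 500 → 823
Huffman total = 104 + 225 + 275 + 323 + 500 + 823 = 2250 bits.
Saving = 2469 − 2250 = 219 bits.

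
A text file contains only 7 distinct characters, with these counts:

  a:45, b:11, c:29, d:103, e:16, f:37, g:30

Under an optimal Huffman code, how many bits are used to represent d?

1

Huffman merges, smallest pair first:
merge b(11) and e(16): 27
merge 27 and c(29): 56
merge g(30) and f(37): 67
merge a(45) and 56: 101
merge 67 and 101: 168
merge d(103) and 168: 271
d is a child of the root — depth 1, so its codeword is a single bit.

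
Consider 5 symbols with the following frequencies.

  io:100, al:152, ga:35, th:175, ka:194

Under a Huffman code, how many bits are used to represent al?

2

Build the tree from the bottom:
merge ga(35) and io(100): 135
merge 135 and al(152): 287
merge th(175) and ka(194): 369
merge 287 and 369: 656
al's leaf is at depth 2, giving a 2-bit codeword.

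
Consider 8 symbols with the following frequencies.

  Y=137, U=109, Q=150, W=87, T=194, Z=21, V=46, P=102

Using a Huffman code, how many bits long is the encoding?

Build the Huffman tree bottom-up:
Z(21) + V(46) → 67
67 + W(87) → 154
P(102) + U(109) → 211
Y(137) + Q(150) → 287
154 + T(194) → 348
211 + 287 → 498
348 + 498 → 846
Each symbol's bit-cost is frequency × depth; summing gives 2411 bits (equivalently 67 + 154 + 211 + 287 + 348 + 498 + 846).

2411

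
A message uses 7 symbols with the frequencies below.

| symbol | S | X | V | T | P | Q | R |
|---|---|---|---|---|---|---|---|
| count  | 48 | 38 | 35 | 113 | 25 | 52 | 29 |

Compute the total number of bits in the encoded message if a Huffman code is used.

Merge the two smallest weights repeatedly:
combine P(25), R(29) → 54
combine V(35), X(38) → 73
combine S(48), Q(52) → 100
combine 54, 73 → 127
combine 100, T(113) → 213
combine 127, 213 → 340
Total encoded bits = sum of merged weights = 54 + 73 + 100 + 127 + 213 + 340 = 907.

907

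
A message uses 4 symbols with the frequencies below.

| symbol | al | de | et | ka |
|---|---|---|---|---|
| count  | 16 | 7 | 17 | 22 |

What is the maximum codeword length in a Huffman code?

2

Merge the two lowest-weight nodes at each step:
combine de(7), al(16) → 23
combine et(17), ka(22) → 39
combine 23, 39 → 62
The first pair merged (de, al) ends up deepest, at depth 2.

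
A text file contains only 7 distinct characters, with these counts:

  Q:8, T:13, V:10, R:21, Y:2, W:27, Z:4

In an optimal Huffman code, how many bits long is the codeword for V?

Repeatedly merge the two smallest:
combine Y(2), Z(4) → 6
combine 6, Q(8) → 14
combine V(10), T(13) → 23
combine 14, R(21) → 35
combine 23, W(27) → 50
combine 35, 50 → 85
V sits 3 levels below the root, so its codeword is 3 bits.

3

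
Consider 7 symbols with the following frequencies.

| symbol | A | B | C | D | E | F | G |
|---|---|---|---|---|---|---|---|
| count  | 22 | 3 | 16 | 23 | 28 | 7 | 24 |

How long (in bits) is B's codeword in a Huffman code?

Repeatedly merge the two smallest:
merge B(3) and F(7): 10
merge 10 and C(16): 26
merge A(22) and D(23): 45
merge G(24) and 26: 50
merge E(28) and 45: 73
merge 50 and 73: 123
B sits 4 levels below the root, so its codeword is 4 bits.

4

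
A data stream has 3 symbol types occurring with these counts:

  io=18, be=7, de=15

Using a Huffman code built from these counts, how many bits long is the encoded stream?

Build the Huffman tree bottom-up:
be(7) + de(15) → 22
io(18) + 22 → 40
Each symbol's bit-cost is frequency × depth; summing gives 62 bits (equivalently 22 + 40).

62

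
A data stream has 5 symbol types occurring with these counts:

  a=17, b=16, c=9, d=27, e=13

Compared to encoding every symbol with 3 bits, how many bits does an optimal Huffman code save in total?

60

Fixed-length: 3 bits × 82 symbols = 246 bits.
Huffman merges:
merge c(9) and e(13): 22
merge b(16) and a(17): 33
merge 22 and d(27): 49
merge 33 and 49: 82
Huffman total = 22 + 33 + 49 + 82 = 186 bits.
Saving = 246 − 186 = 60 bits.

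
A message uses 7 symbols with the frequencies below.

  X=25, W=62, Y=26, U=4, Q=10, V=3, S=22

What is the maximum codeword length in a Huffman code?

Merge the two lowest-weight nodes at each step:
merge V(3) and U(4): 7
merge 7 and Q(10): 17
merge 17 and S(22): 39
merge X(25) and Y(26): 51
merge 39 and 51: 90
merge W(62) and 90: 152
The first pair merged (V, U) ends up deepest, at depth 5.

5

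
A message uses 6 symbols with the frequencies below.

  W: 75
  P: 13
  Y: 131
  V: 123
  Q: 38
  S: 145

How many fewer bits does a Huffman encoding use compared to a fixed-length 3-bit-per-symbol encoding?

Fixed-length: 3 bits × 525 symbols = 1575 bits.
Huffman merges:
P(13) + Q(38) → 51
51 + W(75) → 126
V(123) + 126 → 249
Y(131) + S(145) → 276
249 + 276 → 525
Huffman total = 51 + 126 + 249 + 276 + 525 = 1227 bits.
Saving = 1575 − 1227 = 348 bits.

348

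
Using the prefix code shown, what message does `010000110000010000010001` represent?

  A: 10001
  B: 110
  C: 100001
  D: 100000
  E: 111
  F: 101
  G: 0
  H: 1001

Read left to right; each codeword is recognised as soon as it completes (prefix code):
  0→G | 100001→C | 100000→D | 100000→D | 10001→A
Decoded message: GCDDA

GCDDA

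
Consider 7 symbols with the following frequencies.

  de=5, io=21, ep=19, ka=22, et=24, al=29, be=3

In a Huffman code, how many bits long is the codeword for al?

Repeatedly merge the two smallest:
merge be(3) and de(5): 8
merge 8 and ep(19): 27
merge io(21) and ka(22): 43
merge et(24) and 27: 51
merge al(29) and 43: 72
merge 51 and 72: 123
The subtree containing al is merged 2 times, so code length = 2.

2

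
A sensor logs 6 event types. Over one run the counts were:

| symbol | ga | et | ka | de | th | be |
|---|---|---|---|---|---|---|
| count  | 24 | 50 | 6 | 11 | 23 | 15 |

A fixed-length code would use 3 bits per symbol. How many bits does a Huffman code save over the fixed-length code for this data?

Fixed-length: 3 bits × 129 symbols = 387 bits.
Huffman merges:
merge ka(6) and de(11): 17
merge be(15) and 17: 32
merge th(23) and ga(24): 47
merge 32 and 47: 79
merge et(50) and 79: 129
Huffman total = 17 + 32 + 47 + 79 + 129 = 304 bits.
Saving = 387 − 304 = 83 bits.

83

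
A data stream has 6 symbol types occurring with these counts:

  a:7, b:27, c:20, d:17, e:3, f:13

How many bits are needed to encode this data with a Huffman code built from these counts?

Greedily combine the two least-frequent nodes:
merge e(3) and a(7): 10
merge 10 and f(13): 23
merge d(17) and c(20): 37
merge 23 and b(27): 50
merge 37 and 50: 87
The encoded length is the sum of every internal node's weight: 10 + 23 + 37 + 50 + 87 = 207 bits.

207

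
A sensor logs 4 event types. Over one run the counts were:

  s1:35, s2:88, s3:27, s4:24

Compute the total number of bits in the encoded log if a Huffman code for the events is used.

Greedily combine the two least-frequent nodes:
merge s4(24) and s3(27): 51
merge s1(35) and 51: 86
merge 86 and s2(88): 174
The encoded length is the sum of every internal node's weight: 51 + 86 + 174 = 311 bits.

311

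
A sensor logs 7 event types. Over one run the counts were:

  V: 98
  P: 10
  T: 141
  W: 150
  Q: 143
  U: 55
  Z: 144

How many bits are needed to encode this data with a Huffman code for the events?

1994

Greedily combine the two least-frequent nodes:
combine P(10), U(55) → 65
combine 65, V(98) → 163
combine T(141), Q(143) → 284
combine Z(144), W(150) → 294
combine 163, 284 → 447
combine 294, 447 → 741
Total encoded bits = sum of merged weights = 65 + 163 + 284 + 294 + 447 + 741 = 1994.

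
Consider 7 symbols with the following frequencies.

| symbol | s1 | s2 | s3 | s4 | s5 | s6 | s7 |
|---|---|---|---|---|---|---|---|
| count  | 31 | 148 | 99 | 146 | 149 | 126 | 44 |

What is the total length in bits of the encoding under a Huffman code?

2007

Merge the two smallest weights repeatedly:
combine s1(31), s7(44) → 75
combine 75, s3(99) → 174
combine s6(126), s4(146) → 272
combine s2(148), s5(149) → 297
combine 174, 272 → 446
combine 297, 446 → 743
Total encoded bits = sum of merged weights = 75 + 174 + 272 + 297 + 446 + 743 = 2007.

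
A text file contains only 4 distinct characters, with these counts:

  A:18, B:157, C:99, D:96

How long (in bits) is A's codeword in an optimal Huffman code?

3

Huffman merges, smallest pair first:
merge A(18) and D(96): 114
merge C(99) and 114: 213
merge B(157) and 213: 370
A sits 3 levels below the root, so its codeword is 3 bits.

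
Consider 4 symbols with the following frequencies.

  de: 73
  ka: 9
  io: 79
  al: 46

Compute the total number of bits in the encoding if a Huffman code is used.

390

Merge the two smallest weights repeatedly:
merge ka(9) and al(46): 55
merge 55 and de(73): 128
merge io(79) and 128: 207
The encoded length is the sum of every internal node's weight: 55 + 128 + 207 = 390 bits.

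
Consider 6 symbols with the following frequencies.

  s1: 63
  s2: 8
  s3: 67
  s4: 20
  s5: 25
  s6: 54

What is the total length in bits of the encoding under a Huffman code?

555

Build the Huffman tree bottom-up:
s2(8) + s4(20) → 28
s5(25) + 28 → 53
53 + s6(54) → 107
s1(63) + s3(67) → 130
107 + 130 → 237
Total encoded bits = sum of merged weights = 28 + 53 + 107 + 130 + 237 = 555.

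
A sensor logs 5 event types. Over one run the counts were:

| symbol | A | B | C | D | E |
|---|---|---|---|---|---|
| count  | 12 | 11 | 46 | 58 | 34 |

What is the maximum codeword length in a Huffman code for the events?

4

Merge the two lowest-weight nodes at each step:
B(11) + A(12) → 23
23 + E(34) → 57
C(46) + 57 → 103
D(58) + 103 → 161
Maximum depth reached is 4.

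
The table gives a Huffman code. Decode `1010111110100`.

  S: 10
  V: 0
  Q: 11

Read left to right; each codeword is recognised as soon as it completes (prefix code):
  10→S | 10→S | 11→Q | 11→Q | 10→S | 10→S | 0→V
Decoded message: SSQQSSV

SSQQSSV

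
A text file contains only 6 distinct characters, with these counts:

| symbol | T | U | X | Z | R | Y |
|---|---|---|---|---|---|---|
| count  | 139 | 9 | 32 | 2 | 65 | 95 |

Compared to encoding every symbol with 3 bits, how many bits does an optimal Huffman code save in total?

319

Fixed-length: 3 bits × 342 symbols = 1026 bits.
Huffman merges:
merge Z(2) and U(9): 11
merge 11 and X(32): 43
merge 43 and R(65): 108
merge Y(95) and 108: 203
merge T(139) and 203: 342
Huffman total = 11 + 43 + 108 + 203 + 342 = 707 bits.
Saving = 1026 − 707 = 319 bits.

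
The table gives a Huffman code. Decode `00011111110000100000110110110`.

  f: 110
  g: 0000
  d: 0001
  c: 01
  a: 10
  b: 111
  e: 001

dbbgagfff

Read left to right; each codeword is recognised as soon as it completes (prefix code):
  0001→d | 111→b | 111→b | 0000→g | 10→a | 0000→g | 110→f | 110→f | 110→f
Decoded message: dbbgagfff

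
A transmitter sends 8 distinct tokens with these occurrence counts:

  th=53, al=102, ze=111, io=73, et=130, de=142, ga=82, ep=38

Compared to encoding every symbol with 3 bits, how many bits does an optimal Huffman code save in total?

51

Fixed-length: 3 bits × 731 symbols = 2193 bits.
Huffman merges:
merge ep(38) and th(53): 91
merge io(73) and ga(82): 155
merge 91 and al(102): 193
merge ze(111) and et(130): 241
merge de(142) and 155: 297
merge 193 and 241: 434
merge 297 and 434: 731
Huffman total = 91 + 155 + 193 + 241 + 297 + 434 + 731 = 2142 bits.
Saving = 2193 − 2142 = 51 bits.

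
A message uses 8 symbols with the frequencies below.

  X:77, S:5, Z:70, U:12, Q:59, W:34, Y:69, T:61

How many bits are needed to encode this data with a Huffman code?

1082

Merge the two smallest weights repeatedly:
merge S(5) and U(12): 17
merge 17 and W(34): 51
merge 51 and Q(59): 110
merge T(61) and Y(69): 130
merge Z(70) and X(77): 147
merge 110 and 130: 240
merge 147 and 240: 387
Each symbol's bit-cost is frequency × depth; summing gives 1082 bits (equivalently 17 + 51 + 110 + 130 + 147 + 240 + 387).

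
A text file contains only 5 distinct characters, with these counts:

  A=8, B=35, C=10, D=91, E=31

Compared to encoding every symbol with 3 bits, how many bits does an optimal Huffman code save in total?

199

Fixed-length: 3 bits × 175 symbols = 525 bits.
Huffman merges:
merge A(8) and C(10): 18
merge 18 and E(31): 49
merge B(35) and 49: 84
merge 84 and D(91): 175
Huffman total = 18 + 49 + 84 + 175 = 326 bits.
Saving = 525 − 326 = 199 bits.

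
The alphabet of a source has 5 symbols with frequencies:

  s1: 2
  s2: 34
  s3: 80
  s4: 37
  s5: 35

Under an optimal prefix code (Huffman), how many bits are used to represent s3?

1

Repeatedly merge the two smallest:
merge s1(2) and s2(34): 36
merge s5(35) and 36: 71
merge s4(37) and 71: 108
merge s3(80) and 108: 188
s3 is a child of the root — depth 1, so its codeword is a single bit.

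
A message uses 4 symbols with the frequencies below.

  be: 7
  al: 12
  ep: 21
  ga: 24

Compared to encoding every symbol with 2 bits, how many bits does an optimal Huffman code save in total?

5

Fixed-length: 2 bits × 64 symbols = 128 bits.
Huffman merges:
be(7) + al(12) → 19
19 + ep(21) → 40
ga(24) + 40 → 64
Huffman total = 19 + 40 + 64 = 123 bits.
Saving = 128 − 123 = 5 bits.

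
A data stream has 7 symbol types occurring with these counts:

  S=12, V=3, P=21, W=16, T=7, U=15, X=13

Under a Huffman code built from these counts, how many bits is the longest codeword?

4

Merge the two lowest-weight nodes at each step:
merge V(3) and T(7): 10
merge 10 and S(12): 22
merge X(13) and U(15): 28
merge W(16) and P(21): 37
merge 22 and 28: 50
merge 37 and 50: 87
The first pair merged (V, T) ends up deepest, at depth 4.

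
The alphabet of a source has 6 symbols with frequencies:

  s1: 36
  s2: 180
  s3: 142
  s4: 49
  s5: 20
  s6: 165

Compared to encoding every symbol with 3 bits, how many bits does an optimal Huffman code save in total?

Fixed-length: 3 bits × 592 symbols = 1776 bits.
Huffman merges:
combine s5(20), s1(36) → 56
combine s4(49), 56 → 105
combine 105, s3(142) → 247
combine s6(165), s2(180) → 345
combine 247, 345 → 592
Huffman total = 56 + 105 + 247 + 345 + 592 = 1345 bits.
Saving = 1776 − 1345 = 431 bits.

431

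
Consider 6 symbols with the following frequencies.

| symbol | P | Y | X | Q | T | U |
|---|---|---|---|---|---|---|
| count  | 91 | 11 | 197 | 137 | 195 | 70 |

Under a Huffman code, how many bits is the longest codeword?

Merge the two lowest-weight nodes at each step:
combine Y(11), U(70) → 81
combine 81, P(91) → 172
combine Q(137), 172 → 309
combine T(195), X(197) → 392
combine 309, 392 → 701
Maximum depth reached is 4.

4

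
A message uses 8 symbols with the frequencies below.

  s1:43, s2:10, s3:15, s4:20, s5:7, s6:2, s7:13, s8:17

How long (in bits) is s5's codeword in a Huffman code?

5

Build the tree from the bottom:
combine s6(2), s5(7) → 9
combine 9, s2(10) → 19
combine s7(13), s3(15) → 28
combine s8(17), 19 → 36
combine s4(20), 28 → 48
combine 36, s1(43) → 79
combine 48, 79 → 127
The subtree containing s5 is merged 5 times, so code length = 5.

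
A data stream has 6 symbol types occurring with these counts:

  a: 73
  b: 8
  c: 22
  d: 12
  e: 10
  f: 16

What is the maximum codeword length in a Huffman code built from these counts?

Merge the two lowest-weight nodes at each step:
combine b(8), e(10) → 18
combine d(12), f(16) → 28
combine 18, c(22) → 40
combine 28, 40 → 68
combine 68, a(73) → 141
The rarest symbols sit at the bottom; the longest codeword is 4 bits.

4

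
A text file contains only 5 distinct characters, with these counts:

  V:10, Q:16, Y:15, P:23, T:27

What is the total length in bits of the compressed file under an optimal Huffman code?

207

Merge the two smallest weights repeatedly:
combine V(10), Y(15) → 25
combine Q(16), P(23) → 39
combine 25, T(27) → 52
combine 39, 52 → 91
Total encoded bits = sum of merged weights = 25 + 39 + 52 + 91 = 207.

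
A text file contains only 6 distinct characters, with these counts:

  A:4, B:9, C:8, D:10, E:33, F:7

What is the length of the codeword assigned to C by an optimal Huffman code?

Build the tree from the bottom:
A(4) + F(7) → 11
C(8) + B(9) → 17
D(10) + 11 → 21
17 + 21 → 38
E(33) + 38 → 71
The subtree containing C is merged 3 times, so code length = 3.

3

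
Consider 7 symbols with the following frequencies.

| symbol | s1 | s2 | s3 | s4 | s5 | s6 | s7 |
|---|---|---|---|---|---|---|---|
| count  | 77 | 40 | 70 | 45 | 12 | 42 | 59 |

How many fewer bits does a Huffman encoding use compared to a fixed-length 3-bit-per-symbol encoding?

95

Fixed-length: 3 bits × 345 symbols = 1035 bits.
Huffman merges:
s5(12) + s2(40) → 52
s6(42) + s4(45) → 87
52 + s7(59) → 111
s3(70) + s1(77) → 147
87 + 111 → 198
147 + 198 → 345
Huffman total = 52 + 87 + 111 + 147 + 198 + 345 = 940 bits.
Saving = 1035 − 940 = 95 bits.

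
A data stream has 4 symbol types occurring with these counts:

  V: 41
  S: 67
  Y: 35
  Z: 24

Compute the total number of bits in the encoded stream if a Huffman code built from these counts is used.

Greedily combine the two least-frequent nodes:
combine Z(24), Y(35) → 59
combine V(41), 59 → 100
combine S(67), 100 → 167
Total encoded bits = sum of merged weights = 59 + 100 + 167 = 326.

326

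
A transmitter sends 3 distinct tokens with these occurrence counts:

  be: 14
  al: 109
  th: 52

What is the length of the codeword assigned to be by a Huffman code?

2

Repeatedly merge the two smallest:
be(14) + th(52) → 66
66 + al(109) → 175
be's leaf is at depth 2, giving a 2-bit codeword.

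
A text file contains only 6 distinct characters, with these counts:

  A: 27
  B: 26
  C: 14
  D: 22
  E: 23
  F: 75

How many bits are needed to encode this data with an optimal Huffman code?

Merge the two smallest weights repeatedly:
combine C(14), D(22) → 36
combine E(23), B(26) → 49
combine A(27), 36 → 63
combine 49, 63 → 112
combine F(75), 112 → 187
Each symbol's bit-cost is frequency × depth; summing gives 447 bits (equivalently 36 + 49 + 63 + 112 + 187).

447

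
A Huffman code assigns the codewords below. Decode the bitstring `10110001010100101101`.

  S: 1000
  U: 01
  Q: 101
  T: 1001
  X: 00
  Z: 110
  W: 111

QSQUXQQ

Read left to right; each codeword is recognised as soon as it completes (prefix code):
  101→Q | 1000→S | 101→Q | 01→U | 00→X | 101→Q | 101→Q
Decoded message: QSQUXQQ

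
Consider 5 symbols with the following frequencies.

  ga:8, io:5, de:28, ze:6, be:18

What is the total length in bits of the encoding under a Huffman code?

132

Merge the two smallest weights repeatedly:
io(5) + ze(6) → 11
ga(8) + 11 → 19
be(18) + 19 → 37
de(28) + 37 → 65
The encoded length is the sum of every internal node's weight: 11 + 19 + 37 + 65 = 132 bits.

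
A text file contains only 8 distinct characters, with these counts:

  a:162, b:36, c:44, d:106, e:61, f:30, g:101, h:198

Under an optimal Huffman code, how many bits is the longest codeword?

4

Merge the two lowest-weight nodes at each step:
f(30) + b(36) → 66
c(44) + e(61) → 105
66 + g(101) → 167
105 + d(106) → 211
a(162) + 167 → 329
h(198) + 211 → 409
329 + 409 → 738
The first pair merged (f, b) ends up deepest, at depth 4.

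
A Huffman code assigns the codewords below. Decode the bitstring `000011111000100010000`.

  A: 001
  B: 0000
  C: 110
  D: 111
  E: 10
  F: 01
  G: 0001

Read left to right; each codeword is recognised as soon as it completes (prefix code):
  0000→B | 111→D | 110→C | 001→A | 0001→G | 0000→B
Decoded message: BDCAGB

BDCAGB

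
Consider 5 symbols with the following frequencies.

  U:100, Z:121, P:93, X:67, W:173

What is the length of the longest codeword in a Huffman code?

3

Merge the two lowest-weight nodes at each step:
merge X(67) and P(93): 160
merge U(100) and Z(121): 221
merge 160 and W(173): 333
merge 221 and 333: 554
The first pair merged (X, P) ends up deepest, at depth 3.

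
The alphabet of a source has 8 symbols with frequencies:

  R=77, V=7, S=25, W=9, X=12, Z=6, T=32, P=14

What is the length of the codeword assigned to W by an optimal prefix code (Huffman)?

4

Repeatedly merge the two smallest:
merge Z(6) and V(7): 13
merge W(9) and X(12): 21
merge 13 and P(14): 27
merge 21 and S(25): 46
merge 27 and T(32): 59
merge 46 and 59: 105
merge R(77) and 105: 182
W sits 4 levels below the root, so its codeword is 4 bits.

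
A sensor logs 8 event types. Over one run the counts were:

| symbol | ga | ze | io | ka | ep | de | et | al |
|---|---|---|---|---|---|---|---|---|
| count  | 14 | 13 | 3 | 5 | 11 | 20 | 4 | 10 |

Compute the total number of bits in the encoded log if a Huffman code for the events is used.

225

Merge the two smallest weights repeatedly:
combine io(3), et(4) → 7
combine ka(5), 7 → 12
combine al(10), ep(11) → 21
combine 12, ze(13) → 25
combine ga(14), de(20) → 34
combine 21, 25 → 46
combine 34, 46 → 80
Each symbol's bit-cost is frequency × depth; summing gives 225 bits (equivalently 7 + 12 + 21 + 25 + 34 + 46 + 80).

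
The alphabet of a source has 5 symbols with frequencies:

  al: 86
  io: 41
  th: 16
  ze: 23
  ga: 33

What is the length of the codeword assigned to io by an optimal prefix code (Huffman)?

2

Huffman merges, smallest pair first:
th(16) + ze(23) → 39
ga(33) + 39 → 72
io(41) + 72 → 113
al(86) + 113 → 199
io sits 2 levels below the root, so its codeword is 2 bits.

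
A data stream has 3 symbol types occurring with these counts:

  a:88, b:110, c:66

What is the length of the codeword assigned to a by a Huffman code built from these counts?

Repeatedly merge the two smallest:
combine c(66), a(88) → 154
combine b(110), 154 → 264
a sits 2 levels below the root, so its codeword is 2 bits.

2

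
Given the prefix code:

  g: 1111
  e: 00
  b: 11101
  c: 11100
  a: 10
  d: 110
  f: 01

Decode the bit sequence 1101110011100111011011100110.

dccbacd

Read left to right; each codeword is recognised as soon as it completes (prefix code):
  110→d | 11100→c | 11100→c | 11101→b | 10→a | 11100→c | 110→d
Decoded message: dccbacd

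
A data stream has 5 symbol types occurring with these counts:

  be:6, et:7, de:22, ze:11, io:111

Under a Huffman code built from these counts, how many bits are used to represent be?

Repeatedly merge the two smallest:
combine be(6), et(7) → 13
combine ze(11), 13 → 24
combine de(22), 24 → 46
combine 46, io(111) → 157
be's leaf is at depth 4, giving a 4-bit codeword.

4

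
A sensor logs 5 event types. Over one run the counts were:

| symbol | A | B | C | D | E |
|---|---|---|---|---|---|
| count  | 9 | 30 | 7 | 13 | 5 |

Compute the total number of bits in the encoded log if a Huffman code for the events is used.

Merge the two smallest weights repeatedly:
merge E(5) and C(7): 12
merge A(9) and 12: 21
merge D(13) and 21: 34
merge B(30) and 34: 64
Total encoded bits = sum of merged weights = 12 + 21 + 34 + 64 = 131.

131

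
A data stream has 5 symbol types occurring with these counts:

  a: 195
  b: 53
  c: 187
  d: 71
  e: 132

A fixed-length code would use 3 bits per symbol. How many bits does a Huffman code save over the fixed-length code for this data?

Fixed-length: 3 bits × 638 symbols = 1914 bits.
Huffman merges:
merge b(53) and d(71): 124
merge 124 and e(132): 256
merge c(187) and a(195): 382
merge 256 and 382: 638
Huffman total = 124 + 256 + 382 + 638 = 1400 bits.
Saving = 1914 − 1400 = 514 bits.

514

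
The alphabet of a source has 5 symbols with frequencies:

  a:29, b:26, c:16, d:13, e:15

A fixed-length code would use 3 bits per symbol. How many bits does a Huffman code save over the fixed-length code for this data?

Fixed-length: 3 bits × 99 symbols = 297 bits.
Huffman merges:
combine d(13), e(15) → 28
combine c(16), b(26) → 42
combine 28, a(29) → 57
combine 42, 57 → 99
Huffman total = 28 + 42 + 57 + 99 = 226 bits.
Saving = 297 − 226 = 71 bits.

71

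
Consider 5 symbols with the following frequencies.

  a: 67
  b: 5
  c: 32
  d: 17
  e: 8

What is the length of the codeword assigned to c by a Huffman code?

Build the tree from the bottom:
merge b(5) and e(8): 13
merge 13 and d(17): 30
merge 30 and c(32): 62
merge 62 and a(67): 129
The subtree containing c is merged 2 times, so code length = 2.

2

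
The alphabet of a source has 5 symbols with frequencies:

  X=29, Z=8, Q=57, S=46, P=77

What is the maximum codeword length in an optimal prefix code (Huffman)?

Merge the two lowest-weight nodes at each step:
combine Z(8), X(29) → 37
combine 37, S(46) → 83
combine Q(57), P(77) → 134
combine 83, 134 → 217
The first pair merged (Z, X) ends up deepest, at depth 3.

3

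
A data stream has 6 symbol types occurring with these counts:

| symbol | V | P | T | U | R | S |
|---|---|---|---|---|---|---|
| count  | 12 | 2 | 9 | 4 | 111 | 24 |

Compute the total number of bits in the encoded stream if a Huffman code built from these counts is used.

Greedily combine the two least-frequent nodes:
P(2) + U(4) → 6
6 + T(9) → 15
V(12) + 15 → 27
S(24) + 27 → 51
51 + R(111) → 162
Each symbol's bit-cost is frequency × depth; summing gives 261 bits (equivalently 6 + 15 + 27 + 51 + 162).

261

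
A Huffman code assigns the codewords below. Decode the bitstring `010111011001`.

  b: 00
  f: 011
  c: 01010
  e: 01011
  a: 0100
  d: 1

edfbd

Read left to right; each codeword is recognised as soon as it completes (prefix code):
  01011→e | 1→d | 011→f | 00→b | 1→d
Decoded message: edfbd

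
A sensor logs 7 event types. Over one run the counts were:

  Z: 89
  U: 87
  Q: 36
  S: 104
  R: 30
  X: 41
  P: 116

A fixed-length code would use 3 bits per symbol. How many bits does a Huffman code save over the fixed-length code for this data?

Fixed-length: 3 bits × 503 symbols = 1509 bits.
Huffman merges:
combine R(30), Q(36) → 66
combine X(41), 66 → 107
combine U(87), Z(89) → 176
combine S(104), 107 → 211
combine P(116), 176 → 292
combine 211, 292 → 503
Huffman total = 66 + 107 + 176 + 211 + 292 + 503 = 1355 bits.
Saving = 1509 − 1355 = 154 bits.

154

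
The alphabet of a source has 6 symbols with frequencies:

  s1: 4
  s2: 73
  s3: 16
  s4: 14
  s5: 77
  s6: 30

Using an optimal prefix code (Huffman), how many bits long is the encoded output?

Greedily combine the two least-frequent nodes:
s1(4) + s4(14) → 18
s3(16) + 18 → 34
s6(30) + 34 → 64
64 + s2(73) → 137
s5(77) + 137 → 214
The encoded length is the sum of every internal node's weight: 18 + 34 + 64 + 137 + 214 = 467 bits.

467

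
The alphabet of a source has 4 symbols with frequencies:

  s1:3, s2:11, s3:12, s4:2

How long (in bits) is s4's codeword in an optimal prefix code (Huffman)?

Build the tree from the bottom:
combine s4(2), s1(3) → 5
combine 5, s2(11) → 16
combine s3(12), 16 → 28
s4 sits 3 levels below the root, so its codeword is 3 bits.

3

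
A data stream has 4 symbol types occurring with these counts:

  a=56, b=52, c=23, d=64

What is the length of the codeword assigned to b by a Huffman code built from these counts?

2

Repeatedly merge the two smallest:
combine c(23), b(52) → 75
combine a(56), d(64) → 120
combine 75, 120 → 195
b's leaf is at depth 2, giving a 2-bit codeword.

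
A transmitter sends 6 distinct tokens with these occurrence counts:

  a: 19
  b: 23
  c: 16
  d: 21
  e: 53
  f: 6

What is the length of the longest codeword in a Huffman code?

4

Merge the two lowest-weight nodes at each step:
f(6) + c(16) → 22
a(19) + d(21) → 40
22 + b(23) → 45
40 + 45 → 85
e(53) + 85 → 138
Maximum depth reached is 4.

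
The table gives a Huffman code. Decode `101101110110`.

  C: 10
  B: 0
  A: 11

CABACAB

Read left to right; each codeword is recognised as soon as it completes (prefix code):
  10→C | 11→A | 0→B | 11→A | 10→C | 11→A | 0→B
Decoded message: CABACAB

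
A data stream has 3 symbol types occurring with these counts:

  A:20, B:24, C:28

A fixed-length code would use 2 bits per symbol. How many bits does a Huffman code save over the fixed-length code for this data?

Fixed-length: 2 bits × 72 symbols = 144 bits.
Huffman merges:
combine A(20), B(24) → 44
combine C(28), 44 → 72
Huffman total = 44 + 72 = 116 bits.
Saving = 144 − 116 = 28 bits.

28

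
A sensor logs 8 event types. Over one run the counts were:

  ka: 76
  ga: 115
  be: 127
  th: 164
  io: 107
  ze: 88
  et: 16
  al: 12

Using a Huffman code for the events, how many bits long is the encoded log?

1956

Merge the two smallest weights repeatedly:
combine al(12), et(16) → 28
combine 28, ka(76) → 104
combine ze(88), 104 → 192
combine io(107), ga(115) → 222
combine be(127), th(164) → 291
combine 192, 222 → 414
combine 291, 414 → 705
Each symbol's bit-cost is frequency × depth; summing gives 1956 bits (equivalently 28 + 104 + 192 + 222 + 291 + 414 + 705).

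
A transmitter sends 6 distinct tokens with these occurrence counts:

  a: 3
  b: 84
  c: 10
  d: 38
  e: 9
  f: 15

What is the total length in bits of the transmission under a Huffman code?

Build the Huffman tree bottom-up:
a(3) + e(9) → 12
c(10) + 12 → 22
f(15) + 22 → 37
37 + d(38) → 75
75 + b(84) → 159
The encoded length is the sum of every internal node's weight: 12 + 22 + 37 + 75 + 159 = 305 bits.

305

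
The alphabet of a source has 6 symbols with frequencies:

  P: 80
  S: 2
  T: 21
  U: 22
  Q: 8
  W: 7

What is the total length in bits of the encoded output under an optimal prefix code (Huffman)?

264

Merge the two smallest weights repeatedly:
merge S(2) and W(7): 9
merge Q(8) and 9: 17
merge 17 and T(21): 38
merge U(22) and 38: 60
merge 60 and P(80): 140
Total encoded bits = sum of merged weights = 9 + 17 + 38 + 60 + 140 = 264.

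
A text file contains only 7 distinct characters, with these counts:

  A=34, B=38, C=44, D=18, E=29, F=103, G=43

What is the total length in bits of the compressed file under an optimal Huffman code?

Build the Huffman tree bottom-up:
merge D(18) and E(29): 47
merge A(34) and B(38): 72
merge G(43) and C(44): 87
merge 47 and 72: 119
merge 87 and F(103): 190
merge 119 and 190: 309
Each symbol's bit-cost is frequency × depth; summing gives 824 bits (equivalently 47 + 72 + 87 + 119 + 190 + 309).

824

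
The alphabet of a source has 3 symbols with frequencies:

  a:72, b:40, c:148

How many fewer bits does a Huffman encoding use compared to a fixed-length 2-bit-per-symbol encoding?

Fixed-length: 2 bits × 260 symbols = 520 bits.
Huffman merges:
combine b(40), a(72) → 112
combine 112, c(148) → 260
Huffman total = 112 + 260 = 372 bits.
Saving = 520 − 372 = 148 bits.

148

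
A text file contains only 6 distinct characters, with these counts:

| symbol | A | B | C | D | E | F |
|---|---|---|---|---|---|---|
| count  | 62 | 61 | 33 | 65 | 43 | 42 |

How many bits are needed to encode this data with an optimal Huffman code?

Merge the two smallest weights repeatedly:
C(33) + F(42) → 75
E(43) + B(61) → 104
A(62) + D(65) → 127
75 + 104 → 179
127 + 179 → 306
Total encoded bits = sum of merged weights = 75 + 104 + 127 + 179 + 306 = 791.

791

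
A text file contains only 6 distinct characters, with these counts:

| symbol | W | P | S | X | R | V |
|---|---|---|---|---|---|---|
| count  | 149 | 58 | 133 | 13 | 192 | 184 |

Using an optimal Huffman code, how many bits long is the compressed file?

1733

Merge the two smallest weights repeatedly:
combine X(13), P(58) → 71
combine 71, S(133) → 204
combine W(149), V(184) → 333
combine R(192), 204 → 396
combine 333, 396 → 729
Each symbol's bit-cost is frequency × depth; summing gives 1733 bits (equivalently 71 + 204 + 333 + 396 + 729).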